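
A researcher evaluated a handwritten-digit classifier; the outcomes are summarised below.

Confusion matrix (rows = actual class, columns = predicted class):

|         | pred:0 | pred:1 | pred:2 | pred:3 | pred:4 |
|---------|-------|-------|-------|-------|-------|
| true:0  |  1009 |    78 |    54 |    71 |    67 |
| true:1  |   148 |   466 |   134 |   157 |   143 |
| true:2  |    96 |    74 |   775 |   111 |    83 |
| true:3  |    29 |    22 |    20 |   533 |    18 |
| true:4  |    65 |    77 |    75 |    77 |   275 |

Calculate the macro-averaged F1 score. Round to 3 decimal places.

0.631

Per-class F1 score (2·TP/(2·TP+FP+FN)):
  0: TP=1009, FP=148+96+29+65=338, FN=78+54+71+67=270 → 2018/2626 = 0.7685
  1: TP=466, FP=78+74+22+77=251, FN=148+134+157+143=582 → 932/1765 = 0.5280
  2: TP=775, FP=54+134+20+75=283, FN=96+74+111+83=364 → 1550/2197 = 0.7055
  3: TP=533, FP=71+157+111+77=416, FN=29+22+20+18=89 → 1066/1571 = 0.6785
  4: TP=275, FP=67+143+83+18=311, FN=65+77+75+77=294 → 550/1155 = 0.4762
Macro-F1 score = mean = (0.7685 + 0.5280 + 0.7055 + 0.6785 + 0.4762) / 5 = 0.631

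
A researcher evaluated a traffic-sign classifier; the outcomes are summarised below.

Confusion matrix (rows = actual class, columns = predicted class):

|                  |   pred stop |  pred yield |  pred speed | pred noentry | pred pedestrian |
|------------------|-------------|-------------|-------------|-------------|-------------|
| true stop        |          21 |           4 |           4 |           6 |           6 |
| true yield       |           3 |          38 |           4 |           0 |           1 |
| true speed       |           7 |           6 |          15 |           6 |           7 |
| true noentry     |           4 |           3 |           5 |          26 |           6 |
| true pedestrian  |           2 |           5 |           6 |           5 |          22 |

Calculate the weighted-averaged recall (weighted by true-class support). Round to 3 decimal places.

Per-class recall (TP/(TP+FN)):
  stop: TP=21, FN=4+4+6+6=20 → 21/41 = 0.5122
  yield: TP=38, FN=3+4+0+1=8 → 38/46 = 0.8261
  speed: TP=15, FN=7+6+6+7=26 → 15/41 = 0.3659
  noentry: TP=26, FN=4+3+5+6=18 → 26/44 = 0.5909
  pedestrian: TP=22, FN=2+5+6+5=18 → 22/40 = 0.5500
Weighted-recall = Σ (supportᵢ/N)·recallᵢ with N=212: (41/212)·0.5122 + (46/212)·0.8261 + (41/212)·0.3659 + (44/212)·0.5909 + (40/212)·0.5500 = 0.575

0.575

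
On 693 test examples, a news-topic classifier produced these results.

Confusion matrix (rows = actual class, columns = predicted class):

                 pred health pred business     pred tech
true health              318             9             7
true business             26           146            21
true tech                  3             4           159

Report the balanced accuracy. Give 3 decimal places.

0.889

Balanced accuracy = mean of per-class recall.
  health: recall = 318/334 = 0.9521
  business: recall = 146/193 = 0.7565
  tech: recall = 159/166 = 0.9578
Mean = (0.9521 + 0.7565 + 0.9578) / 3 = 0.889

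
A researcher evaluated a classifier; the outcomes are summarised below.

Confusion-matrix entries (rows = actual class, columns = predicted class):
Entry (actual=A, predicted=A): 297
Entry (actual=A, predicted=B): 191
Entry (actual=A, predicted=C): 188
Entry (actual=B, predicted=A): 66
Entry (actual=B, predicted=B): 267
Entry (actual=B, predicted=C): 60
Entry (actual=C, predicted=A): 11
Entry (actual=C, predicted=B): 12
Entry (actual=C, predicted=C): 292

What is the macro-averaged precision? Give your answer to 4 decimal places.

0.6343

Per-class precision (TP/(TP+FP)):
  A: TP=297, FP=66+11=77 → 297/374 = 0.79412
  B: TP=267, FP=191+12=203 → 267/470 = 0.56809
  C: TP=292, FP=188+60=248 → 292/540 = 0.54074
Macro-precision = mean = (0.79412 + 0.56809 + 0.54074) / 3 = 0.6343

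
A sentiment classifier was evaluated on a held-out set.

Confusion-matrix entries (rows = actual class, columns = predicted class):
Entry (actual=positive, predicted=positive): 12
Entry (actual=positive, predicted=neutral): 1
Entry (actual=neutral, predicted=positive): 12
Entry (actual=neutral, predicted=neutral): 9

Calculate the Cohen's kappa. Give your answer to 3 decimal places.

0.303

Observed agreement pₒ = trace/N = 21/34 = 0.6176
Expected agreement pₑ = Σ (rowᵢ·colᵢ)/N² = (13·24 + 21·10)/34² = 0.4516
κ = (pₒ − pₑ)/(1 − pₑ) = (0.6176 − 0.4516)/(1 − 0.4516) = 0.303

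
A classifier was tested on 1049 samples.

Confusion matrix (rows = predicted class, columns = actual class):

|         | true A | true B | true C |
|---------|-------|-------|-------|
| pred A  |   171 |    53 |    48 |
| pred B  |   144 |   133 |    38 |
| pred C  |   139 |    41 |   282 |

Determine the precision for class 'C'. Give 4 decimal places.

0.6104

precision = TP/(TP+FP).
C: TP=282, FP=139+41=180 → 282/462 = 0.61039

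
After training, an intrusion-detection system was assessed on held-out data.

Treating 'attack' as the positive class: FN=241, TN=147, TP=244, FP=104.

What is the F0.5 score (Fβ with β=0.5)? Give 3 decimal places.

Fβ = (1+β²)·TP / ((1+β²)·TP + β²·FN + FP), with β²=1/4
= 1.25·244 / (1.25·244 + 0.25·241 + 104) = 0.650

0.650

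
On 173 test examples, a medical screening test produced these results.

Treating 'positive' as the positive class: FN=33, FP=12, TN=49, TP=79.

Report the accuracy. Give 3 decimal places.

0.740

Accuracy = (TP+TN)/N = (79+49)/173 = 0.740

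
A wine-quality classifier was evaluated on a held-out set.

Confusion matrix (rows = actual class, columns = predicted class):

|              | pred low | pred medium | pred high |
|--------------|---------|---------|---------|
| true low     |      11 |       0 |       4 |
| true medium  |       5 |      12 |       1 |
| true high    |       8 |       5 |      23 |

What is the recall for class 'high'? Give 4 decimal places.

0.6389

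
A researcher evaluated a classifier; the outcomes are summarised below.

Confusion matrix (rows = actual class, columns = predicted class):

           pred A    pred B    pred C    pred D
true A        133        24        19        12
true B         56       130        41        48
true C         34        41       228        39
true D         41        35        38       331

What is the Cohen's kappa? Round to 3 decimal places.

Observed agreement pₒ = trace/N = 822/1250 = 0.6576
Expected agreement pₑ = Σ (rowᵢ·colᵢ)/N² = (188·264 + 275·230 + 342·326 + 445·430)/1250² = 0.2661
κ = (pₒ − pₑ)/(1 − pₑ) = (0.6576 − 0.2661)/(1 − 0.2661) = 0.533

0.533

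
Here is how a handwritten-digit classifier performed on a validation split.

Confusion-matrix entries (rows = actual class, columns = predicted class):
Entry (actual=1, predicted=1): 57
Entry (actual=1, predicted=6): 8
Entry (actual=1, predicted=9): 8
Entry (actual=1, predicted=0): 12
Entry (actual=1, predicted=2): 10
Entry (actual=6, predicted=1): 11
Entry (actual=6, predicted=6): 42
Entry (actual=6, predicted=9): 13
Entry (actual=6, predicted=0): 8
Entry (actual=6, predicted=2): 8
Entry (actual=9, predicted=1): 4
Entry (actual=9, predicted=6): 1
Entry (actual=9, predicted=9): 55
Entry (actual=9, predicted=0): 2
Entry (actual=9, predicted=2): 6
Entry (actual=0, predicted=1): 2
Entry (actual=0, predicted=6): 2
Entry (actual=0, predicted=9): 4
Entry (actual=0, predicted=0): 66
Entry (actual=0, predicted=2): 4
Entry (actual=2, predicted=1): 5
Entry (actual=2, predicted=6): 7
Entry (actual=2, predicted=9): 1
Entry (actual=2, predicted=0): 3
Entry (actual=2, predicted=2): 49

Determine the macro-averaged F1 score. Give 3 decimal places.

0.691

Per-class F1 score (2·TP/(2·TP+FP+FN)):
  1: TP=57, FP=11+4+2+5=22, FN=8+8+12+10=38 → 114/174 = 0.6552
  6: TP=42, FP=8+1+2+7=18, FN=11+13+8+8=40 → 84/142 = 0.5915
  9: TP=55, FP=8+13+4+1=26, FN=4+1+2+6=13 → 110/149 = 0.7383
  0: TP=66, FP=12+8+2+3=25, FN=2+2+4+4=12 → 132/169 = 0.7811
  2: TP=49, FP=10+8+6+4=28, FN=5+7+1+3=16 → 98/142 = 0.6901
Macro-F1 score = mean = (0.6552 + 0.5915 + 0.7383 + 0.7811 + 0.6901) / 5 = 0.691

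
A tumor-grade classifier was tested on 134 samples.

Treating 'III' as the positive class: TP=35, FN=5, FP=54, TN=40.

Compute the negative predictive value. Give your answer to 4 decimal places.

0.8889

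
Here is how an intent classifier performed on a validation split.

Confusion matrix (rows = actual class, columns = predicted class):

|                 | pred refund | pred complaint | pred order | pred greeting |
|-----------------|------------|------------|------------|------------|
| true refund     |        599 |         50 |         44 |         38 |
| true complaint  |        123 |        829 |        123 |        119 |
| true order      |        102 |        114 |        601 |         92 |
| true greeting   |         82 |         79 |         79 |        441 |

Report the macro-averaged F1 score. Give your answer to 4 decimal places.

0.6978

Per-class F1 score (2·TP/(2·TP+FP+FN)):
  refund: TP=599, FP=123+102+82=307, FN=50+44+38=132 → 1198/1637 = 0.73183
  complaint: TP=829, FP=50+114+79=243, FN=123+123+119=365 → 1658/2266 = 0.73169
  order: TP=601, FP=44+123+79=246, FN=102+114+92=308 → 1202/1756 = 0.68451
  greeting: TP=441, FP=38+119+92=249, FN=82+79+79=240 → 882/1371 = 0.64333
Macro-F1 score = mean = (0.73183 + 0.73169 + 0.68451 + 0.64333) / 4 = 0.6978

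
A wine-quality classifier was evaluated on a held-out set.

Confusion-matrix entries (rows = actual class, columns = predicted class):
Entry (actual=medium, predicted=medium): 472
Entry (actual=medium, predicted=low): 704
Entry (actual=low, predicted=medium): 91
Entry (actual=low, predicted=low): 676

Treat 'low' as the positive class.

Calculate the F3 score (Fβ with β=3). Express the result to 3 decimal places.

Fβ = (1+β²)·TP / ((1+β²)·TP + β²·FN + FP), with β²=9
= 10·676 / (10·676 + 9·91 + 704) = 0.816

0.816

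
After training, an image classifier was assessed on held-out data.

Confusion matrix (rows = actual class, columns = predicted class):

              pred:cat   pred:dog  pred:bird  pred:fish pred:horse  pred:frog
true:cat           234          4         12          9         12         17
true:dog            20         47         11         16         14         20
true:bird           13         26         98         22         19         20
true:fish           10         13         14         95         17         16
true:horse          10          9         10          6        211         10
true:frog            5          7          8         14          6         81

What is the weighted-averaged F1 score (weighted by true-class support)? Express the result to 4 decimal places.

0.6583

Per-class F1 score (2·TP/(2·TP+FP+FN)):
  cat: TP=234, FP=20+13+10+10+5=58, FN=4+12+9+12+17=54 → 468/580 = 0.80690
  dog: TP=47, FP=4+26+13+9+7=59, FN=20+11+16+14+20=81 → 94/234 = 0.40171
  bird: TP=98, FP=12+11+14+10+8=55, FN=13+26+22+19+20=100 → 196/351 = 0.55840
  fish: TP=95, FP=9+16+22+6+14=67, FN=10+13+14+17+16=70 → 190/327 = 0.58104
  horse: TP=211, FP=12+14+19+17+6=68, FN=10+9+10+6+10=45 → 422/535 = 0.78879
  frog: TP=81, FP=17+20+20+16+10=83, FN=5+7+8+14+6=40 → 162/285 = 0.56842
Weighted-F1 score = Σ (supportᵢ/N)·F1 scoreᵢ with N=1156: (288/1156)·0.80690 + (128/1156)·0.40171 + (198/1156)·0.55840 + (165/1156)·0.58104 + (256/1156)·0.78879 + (121/1156)·0.56842 = 0.6583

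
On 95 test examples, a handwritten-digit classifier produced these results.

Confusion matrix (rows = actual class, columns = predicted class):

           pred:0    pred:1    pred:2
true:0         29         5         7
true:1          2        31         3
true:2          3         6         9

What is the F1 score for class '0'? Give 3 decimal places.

Take TP from the diagonal, FP from the rest of the '0' prediction marginal, FN from the rest of the '0' actual marginal.
F1 score = 2·TP/(2·TP+FP+FN).
0: TP=29, FP=2+3=5, FN=5+7=12 → 58/75 = 0.7733

0.773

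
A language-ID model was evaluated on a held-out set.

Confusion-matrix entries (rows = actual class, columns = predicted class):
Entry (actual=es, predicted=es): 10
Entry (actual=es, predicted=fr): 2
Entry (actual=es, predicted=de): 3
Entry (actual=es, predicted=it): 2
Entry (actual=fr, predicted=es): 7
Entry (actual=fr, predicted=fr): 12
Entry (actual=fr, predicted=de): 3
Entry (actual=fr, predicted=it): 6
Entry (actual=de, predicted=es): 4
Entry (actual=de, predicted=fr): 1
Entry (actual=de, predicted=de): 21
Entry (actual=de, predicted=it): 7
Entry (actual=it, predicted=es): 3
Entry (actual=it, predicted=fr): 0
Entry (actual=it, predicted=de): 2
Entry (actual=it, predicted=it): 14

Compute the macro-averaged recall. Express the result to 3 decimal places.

0.598

Per-class recall (TP/(TP+FN)):
  es: TP=10, FN=2+3+2=7 → 10/17 = 0.5882
  fr: TP=12, FN=7+3+6=16 → 12/28 = 0.4286
  de: TP=21, FN=4+1+7=12 → 21/33 = 0.6364
  it: TP=14, FN=3+0+2=5 → 14/19 = 0.7368
Macro-recall = mean = (0.5882 + 0.4286 + 0.6364 + 0.7368) / 4 = 0.598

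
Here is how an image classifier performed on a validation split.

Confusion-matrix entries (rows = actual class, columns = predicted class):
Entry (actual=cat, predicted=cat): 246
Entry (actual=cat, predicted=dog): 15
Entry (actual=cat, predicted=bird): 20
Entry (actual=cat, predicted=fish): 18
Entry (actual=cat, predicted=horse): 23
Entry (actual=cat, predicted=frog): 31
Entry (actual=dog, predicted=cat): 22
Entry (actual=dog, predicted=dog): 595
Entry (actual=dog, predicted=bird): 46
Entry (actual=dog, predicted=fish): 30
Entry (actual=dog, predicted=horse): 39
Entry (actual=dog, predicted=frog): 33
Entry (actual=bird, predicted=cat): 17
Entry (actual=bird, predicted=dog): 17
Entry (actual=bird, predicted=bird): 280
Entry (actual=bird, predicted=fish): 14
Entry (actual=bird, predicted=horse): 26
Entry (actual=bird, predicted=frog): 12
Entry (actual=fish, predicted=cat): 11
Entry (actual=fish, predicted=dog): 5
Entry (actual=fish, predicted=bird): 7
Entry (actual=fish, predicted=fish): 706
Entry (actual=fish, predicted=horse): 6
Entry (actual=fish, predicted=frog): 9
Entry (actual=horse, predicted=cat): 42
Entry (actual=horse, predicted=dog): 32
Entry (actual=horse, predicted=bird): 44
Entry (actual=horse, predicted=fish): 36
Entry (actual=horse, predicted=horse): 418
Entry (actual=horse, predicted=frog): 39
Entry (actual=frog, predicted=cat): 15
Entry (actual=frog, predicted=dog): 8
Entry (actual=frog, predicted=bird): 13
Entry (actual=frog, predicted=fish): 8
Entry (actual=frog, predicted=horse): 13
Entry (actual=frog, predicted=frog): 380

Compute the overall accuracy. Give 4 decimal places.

0.8013

Accuracy = trace / total = (246+595+280+706+418+380=2625) / 3276 = 2625/3276 = 0.8013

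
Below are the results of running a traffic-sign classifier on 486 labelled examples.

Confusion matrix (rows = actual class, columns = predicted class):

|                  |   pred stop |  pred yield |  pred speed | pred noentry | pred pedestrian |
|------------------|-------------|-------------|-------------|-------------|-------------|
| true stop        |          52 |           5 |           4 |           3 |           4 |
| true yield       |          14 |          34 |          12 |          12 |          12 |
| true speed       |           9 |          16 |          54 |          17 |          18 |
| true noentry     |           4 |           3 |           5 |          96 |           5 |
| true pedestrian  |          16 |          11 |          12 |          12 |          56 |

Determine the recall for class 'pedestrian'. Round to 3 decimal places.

Treat 'pedestrian' as positive and all other classes as negative.
recall = TP/(TP+FN).
pedestrian: TP=56, FN=16+11+12+12=51 → 56/107 = 0.5234

0.523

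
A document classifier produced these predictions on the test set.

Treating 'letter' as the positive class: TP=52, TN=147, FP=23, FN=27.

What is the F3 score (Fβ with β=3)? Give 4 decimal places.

Fβ = (1+β²)·TP / ((1+β²)·TP + β²·FN + FP), with β²=9
= 10·52 / (10·52 + 9·27 + 23) = 0.6616

0.6616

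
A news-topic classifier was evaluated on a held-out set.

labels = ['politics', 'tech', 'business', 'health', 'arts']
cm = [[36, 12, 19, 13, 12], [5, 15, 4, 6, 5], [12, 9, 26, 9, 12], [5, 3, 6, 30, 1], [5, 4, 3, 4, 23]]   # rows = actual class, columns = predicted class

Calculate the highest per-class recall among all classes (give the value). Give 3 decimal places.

0.667

Per-class recall (TP/(TP+FN)):
  politics: TP=36, FN=12+19+13+12=56 → 36/92 = 0.3913
  tech: TP=15, FN=5+4+6+5=20 → 15/35 = 0.4286
  business: TP=26, FN=12+9+9+12=42 → 26/68 = 0.3824
  health: TP=30, FN=5+3+6+1=15 → 30/45 = 0.6667
  arts: TP=23, FN=5+4+3+4=16 → 23/39 = 0.5897
Highest is class 'health' with recall = 0.667.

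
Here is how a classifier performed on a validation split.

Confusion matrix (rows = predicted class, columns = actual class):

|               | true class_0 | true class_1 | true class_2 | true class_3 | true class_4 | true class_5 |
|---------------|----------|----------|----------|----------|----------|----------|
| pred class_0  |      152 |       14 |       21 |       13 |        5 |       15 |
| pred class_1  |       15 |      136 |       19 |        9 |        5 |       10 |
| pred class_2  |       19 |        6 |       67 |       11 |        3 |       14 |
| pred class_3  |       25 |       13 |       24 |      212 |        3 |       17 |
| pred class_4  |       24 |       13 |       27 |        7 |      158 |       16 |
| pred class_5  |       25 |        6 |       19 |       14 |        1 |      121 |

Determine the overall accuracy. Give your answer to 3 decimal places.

Accuracy = trace / total = (152+136+67+212+158+121=846) / 1259 = 846/1259 = 0.672

0.672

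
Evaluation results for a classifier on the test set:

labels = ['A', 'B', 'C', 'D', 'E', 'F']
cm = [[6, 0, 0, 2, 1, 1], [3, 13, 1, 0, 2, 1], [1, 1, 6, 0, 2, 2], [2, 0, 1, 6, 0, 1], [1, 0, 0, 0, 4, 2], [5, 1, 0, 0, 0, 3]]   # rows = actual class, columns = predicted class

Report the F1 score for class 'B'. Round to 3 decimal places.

0.743

One-vs-rest for 'B': TP = diagonal; FP = other classes predicted 'B'; FN = 'B' predicted as other.
F1 score = 2·TP/(2·TP+FP+FN).
B: TP=13, FP=0+1+0+0+1=2, FN=3+1+0+2+1=7 → 26/35 = 0.7429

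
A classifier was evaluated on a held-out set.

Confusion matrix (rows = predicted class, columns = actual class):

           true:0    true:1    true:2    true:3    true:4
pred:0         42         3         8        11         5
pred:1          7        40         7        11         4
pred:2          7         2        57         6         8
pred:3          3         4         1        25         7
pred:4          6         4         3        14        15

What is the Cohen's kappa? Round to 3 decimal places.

Observed agreement pₒ = trace/N = 179/300 = 0.5967
Expected agreement pₑ = Σ (rowᵢ·colᵢ)/N² = (65·69 + 53·69 + 76·80 + 67·40 + 39·42)/300² = 0.2060
κ = (pₒ − pₑ)/(1 − pₑ) = (0.5967 − 0.2060)/(1 − 0.2060) = 0.492

0.492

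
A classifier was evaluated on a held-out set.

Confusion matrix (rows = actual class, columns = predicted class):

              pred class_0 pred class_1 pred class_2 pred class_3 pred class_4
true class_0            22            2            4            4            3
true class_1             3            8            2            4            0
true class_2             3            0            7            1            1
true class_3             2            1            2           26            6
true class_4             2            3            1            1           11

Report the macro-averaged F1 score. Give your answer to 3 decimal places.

Per-class F1 score (2·TP/(2·TP+FP+FN)):
  class_0: TP=22, FP=3+3+2+2=10, FN=2+4+4+3=13 → 44/67 = 0.6567
  class_1: TP=8, FP=2+0+1+3=6, FN=3+2+4+0=9 → 16/31 = 0.5161
  class_2: TP=7, FP=4+2+2+1=9, FN=3+0+1+1=5 → 14/28 = 0.5000
  class_3: TP=26, FP=4+4+1+1=10, FN=2+1+2+6=11 → 52/73 = 0.7123
  class_4: TP=11, FP=3+0+1+6=10, FN=2+3+1+1=7 → 22/39 = 0.5641
Macro-F1 score = mean = (0.6567 + 0.5161 + 0.5000 + 0.7123 + 0.5641) / 5 = 0.590

0.590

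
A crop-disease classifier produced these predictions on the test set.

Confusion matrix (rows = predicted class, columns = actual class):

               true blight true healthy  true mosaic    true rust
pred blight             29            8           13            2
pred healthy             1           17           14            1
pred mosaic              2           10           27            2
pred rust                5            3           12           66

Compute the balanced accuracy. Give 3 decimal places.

Balanced accuracy = mean of per-class recall.
  blight: recall = 29/37 = 0.7838
  healthy: recall = 17/38 = 0.4474
  mosaic: recall = 27/66 = 0.4091
  rust: recall = 66/71 = 0.9296
Mean = (0.7838 + 0.4474 + 0.4091 + 0.9296) / 4 = 0.642

0.642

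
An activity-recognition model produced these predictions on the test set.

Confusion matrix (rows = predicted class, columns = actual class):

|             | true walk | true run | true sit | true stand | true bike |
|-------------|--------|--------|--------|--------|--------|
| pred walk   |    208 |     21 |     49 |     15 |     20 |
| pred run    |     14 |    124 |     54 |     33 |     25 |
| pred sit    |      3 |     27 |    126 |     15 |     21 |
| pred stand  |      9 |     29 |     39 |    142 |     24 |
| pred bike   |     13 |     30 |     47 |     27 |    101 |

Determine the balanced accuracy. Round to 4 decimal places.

0.5840

Balanced accuracy = mean of per-class recall.
  walk: recall = 208/247 = 0.84211
  run: recall = 124/231 = 0.53680
  sit: recall = 126/315 = 0.40000
  stand: recall = 142/232 = 0.61207
  bike: recall = 101/191 = 0.52880
Mean = (0.84211 + 0.53680 + 0.40000 + 0.61207 + 0.52880) / 5 = 0.5840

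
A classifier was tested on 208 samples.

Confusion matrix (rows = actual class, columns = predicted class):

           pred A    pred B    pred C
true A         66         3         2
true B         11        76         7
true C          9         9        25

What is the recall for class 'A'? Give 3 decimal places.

0.930

Treat 'A' as positive and all other classes as negative.
recall = TP/(TP+FN).
A: TP=66, FN=3+2=5 → 66/71 = 0.9296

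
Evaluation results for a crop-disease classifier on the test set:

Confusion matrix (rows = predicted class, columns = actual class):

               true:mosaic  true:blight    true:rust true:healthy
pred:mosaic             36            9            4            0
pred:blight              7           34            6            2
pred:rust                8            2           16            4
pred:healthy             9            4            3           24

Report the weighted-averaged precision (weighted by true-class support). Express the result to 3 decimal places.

0.664

Per-class precision (TP/(TP+FP)):
  mosaic: TP=36, FP=9+4+0=13 → 36/49 = 0.7347
  blight: TP=34, FP=7+6+2=15 → 34/49 = 0.6939
  rust: TP=16, FP=8+2+4=14 → 16/30 = 0.5333
  healthy: TP=24, FP=9+4+3=16 → 24/40 = 0.6000
Weighted-precision = Σ (supportᵢ/N)·precisionᵢ with N=168: (60/168)·0.7347 + (49/168)·0.6939 + (29/168)·0.5333 + (30/168)·0.6000 = 0.664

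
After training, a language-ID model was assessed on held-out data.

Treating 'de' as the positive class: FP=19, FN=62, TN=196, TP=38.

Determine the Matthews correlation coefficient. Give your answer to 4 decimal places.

0.3526

MCC = (TP·TN − FP·FN) / √((TP+FP)(TP+FN)(TN+FP)(TN+FN))
Numerator = 38·196 − 19·62 = 6270
Denominator = √(57·100·215·258) = √316179000 = 17781.4229
MCC = 6270 / 17781.4229 = 0.3526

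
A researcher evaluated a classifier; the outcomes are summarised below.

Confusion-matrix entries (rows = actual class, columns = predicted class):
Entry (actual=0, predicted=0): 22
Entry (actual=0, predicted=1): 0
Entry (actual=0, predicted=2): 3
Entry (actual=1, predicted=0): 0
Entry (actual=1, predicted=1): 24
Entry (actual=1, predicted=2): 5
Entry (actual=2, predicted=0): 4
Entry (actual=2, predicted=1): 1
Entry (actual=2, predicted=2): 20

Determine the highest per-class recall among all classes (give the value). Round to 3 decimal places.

0.880

Per-class recall (TP/(TP+FN)):
  0: TP=22, FN=0+3=3 → 22/25 = 0.8800
  1: TP=24, FN=0+5=5 → 24/29 = 0.8276
  2: TP=20, FN=4+1=5 → 20/25 = 0.8000
Highest is class '0' with recall = 0.880.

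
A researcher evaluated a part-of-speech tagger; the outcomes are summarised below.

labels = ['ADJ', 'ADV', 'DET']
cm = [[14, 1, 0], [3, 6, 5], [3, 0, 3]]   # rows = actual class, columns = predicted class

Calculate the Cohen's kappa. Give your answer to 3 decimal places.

Observed agreement pₒ = trace/N = 23/35 = 0.6571
Expected agreement pₑ = Σ (rowᵢ·colᵢ)/N² = (15·20 + 14·7 + 6·8)/35² = 0.3641
κ = (pₒ − pₑ)/(1 − pₑ) = (0.6571 − 0.3641)/(1 − 0.3641) = 0.461

0.461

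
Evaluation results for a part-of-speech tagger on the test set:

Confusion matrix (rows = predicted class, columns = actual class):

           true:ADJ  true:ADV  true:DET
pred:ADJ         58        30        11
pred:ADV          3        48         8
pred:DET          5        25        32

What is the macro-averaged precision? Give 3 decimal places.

0.639

Per-class precision (TP/(TP+FP)):
  ADJ: TP=58, FP=30+11=41 → 58/99 = 0.5859
  ADV: TP=48, FP=3+8=11 → 48/59 = 0.8136
  DET: TP=32, FP=5+25=30 → 32/62 = 0.5161
Macro-precision = mean = (0.5859 + 0.8136 + 0.5161) / 3 = 0.639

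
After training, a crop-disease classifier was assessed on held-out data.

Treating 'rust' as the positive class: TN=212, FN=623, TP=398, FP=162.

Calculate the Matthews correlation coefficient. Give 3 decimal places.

-0.039

MCC = (TP·TN − FP·FN) / √((TP+FP)(TP+FN)(TN+FP)(TN+FN))
Numerator = 398·212 − 162·623 = -16550
Denominator = √(560·1021·374·835) = √178554930400 = 422557.6060
MCC = -16550 / 422557.6060 = -0.039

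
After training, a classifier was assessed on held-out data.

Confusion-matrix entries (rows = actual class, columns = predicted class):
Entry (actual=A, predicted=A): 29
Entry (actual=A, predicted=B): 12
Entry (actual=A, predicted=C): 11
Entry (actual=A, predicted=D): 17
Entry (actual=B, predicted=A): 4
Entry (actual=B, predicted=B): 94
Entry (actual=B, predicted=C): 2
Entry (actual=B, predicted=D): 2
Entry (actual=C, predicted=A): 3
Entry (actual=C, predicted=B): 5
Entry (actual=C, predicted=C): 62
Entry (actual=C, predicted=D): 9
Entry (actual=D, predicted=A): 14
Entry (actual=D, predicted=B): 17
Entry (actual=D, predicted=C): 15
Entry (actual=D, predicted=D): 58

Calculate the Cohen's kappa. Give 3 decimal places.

0.576

Observed agreement pₒ = trace/N = 243/354 = 0.6864
Expected agreement pₑ = Σ (rowᵢ·colᵢ)/N² = (69·50 + 102·128 + 79·90 + 104·86)/354² = 0.2598
κ = (pₒ − pₑ)/(1 − pₑ) = (0.6864 − 0.2598)/(1 − 0.2598) = 0.576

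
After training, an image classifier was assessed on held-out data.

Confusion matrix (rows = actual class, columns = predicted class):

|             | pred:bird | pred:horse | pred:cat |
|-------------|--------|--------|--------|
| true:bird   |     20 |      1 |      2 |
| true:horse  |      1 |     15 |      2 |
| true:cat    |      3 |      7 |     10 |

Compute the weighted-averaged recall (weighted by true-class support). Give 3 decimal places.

0.738

Per-class recall (TP/(TP+FN)):
  bird: TP=20, FN=1+2=3 → 20/23 = 0.8696
  horse: TP=15, FN=1+2=3 → 15/18 = 0.8333
  cat: TP=10, FN=3+7=10 → 10/20 = 0.5000
Weighted-recall = Σ (supportᵢ/N)·recallᵢ with N=61: (23/61)·0.8696 + (18/61)·0.8333 + (20/61)·0.5000 = 0.738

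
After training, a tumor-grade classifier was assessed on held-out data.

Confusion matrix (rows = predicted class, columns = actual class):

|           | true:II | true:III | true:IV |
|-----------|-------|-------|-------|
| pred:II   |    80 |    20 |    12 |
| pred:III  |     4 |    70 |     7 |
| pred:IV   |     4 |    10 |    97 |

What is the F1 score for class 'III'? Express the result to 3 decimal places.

0.773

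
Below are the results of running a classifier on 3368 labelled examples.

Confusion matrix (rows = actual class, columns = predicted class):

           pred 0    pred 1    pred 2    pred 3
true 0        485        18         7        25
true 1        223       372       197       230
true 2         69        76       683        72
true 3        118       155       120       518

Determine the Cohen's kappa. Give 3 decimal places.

0.484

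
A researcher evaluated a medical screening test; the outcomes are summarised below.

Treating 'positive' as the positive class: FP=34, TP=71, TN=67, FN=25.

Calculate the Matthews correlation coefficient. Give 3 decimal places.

MCC = (TP·TN − FP·FN) / √((TP+FP)(TP+FN)(TN+FP)(TN+FN))
Numerator = 71·67 − 34·25 = 3907
Denominator = √(105·96·101·92) = √93663360 = 9677.9833
MCC = 3907 / 9677.9833 = 0.404

0.404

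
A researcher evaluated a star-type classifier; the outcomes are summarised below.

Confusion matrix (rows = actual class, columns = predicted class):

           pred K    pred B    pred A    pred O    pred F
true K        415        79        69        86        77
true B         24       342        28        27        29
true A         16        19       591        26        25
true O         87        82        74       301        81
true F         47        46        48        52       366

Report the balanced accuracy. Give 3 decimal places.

0.668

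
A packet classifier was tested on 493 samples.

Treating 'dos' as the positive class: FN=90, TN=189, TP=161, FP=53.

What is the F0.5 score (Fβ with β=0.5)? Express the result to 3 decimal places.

0.727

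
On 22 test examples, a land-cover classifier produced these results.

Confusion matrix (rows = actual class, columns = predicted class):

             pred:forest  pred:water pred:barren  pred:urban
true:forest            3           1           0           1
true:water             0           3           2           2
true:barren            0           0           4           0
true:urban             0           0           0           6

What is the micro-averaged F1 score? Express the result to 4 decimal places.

0.7273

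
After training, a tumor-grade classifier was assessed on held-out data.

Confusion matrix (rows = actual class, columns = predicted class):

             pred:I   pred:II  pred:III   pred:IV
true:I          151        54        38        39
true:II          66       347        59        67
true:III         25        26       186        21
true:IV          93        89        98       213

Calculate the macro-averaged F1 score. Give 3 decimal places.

0.560

Per-class F1 score (2·TP/(2·TP+FP+FN)):
  I: TP=151, FP=66+25+93=184, FN=54+38+39=131 → 302/617 = 0.4895
  II: TP=347, FP=54+26+89=169, FN=66+59+67=192 → 694/1055 = 0.6578
  III: TP=186, FP=38+59+98=195, FN=25+26+21=72 → 372/639 = 0.5822
  IV: TP=213, FP=39+67+21=127, FN=93+89+98=280 → 426/833 = 0.5114
Macro-F1 score = mean = (0.4895 + 0.6578 + 0.5822 + 0.5114) / 4 = 0.560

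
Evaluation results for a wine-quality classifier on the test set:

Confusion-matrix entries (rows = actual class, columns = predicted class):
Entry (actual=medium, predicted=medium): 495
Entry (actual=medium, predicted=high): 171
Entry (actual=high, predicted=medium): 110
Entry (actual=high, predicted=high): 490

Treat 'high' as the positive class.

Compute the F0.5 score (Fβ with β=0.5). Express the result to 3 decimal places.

Fβ = (1+β²)·TP / ((1+β²)·TP + β²·FN + FP), with β²=1/4
= 1.25·490 / (1.25·490 + 0.25·110 + 171) = 0.755

0.755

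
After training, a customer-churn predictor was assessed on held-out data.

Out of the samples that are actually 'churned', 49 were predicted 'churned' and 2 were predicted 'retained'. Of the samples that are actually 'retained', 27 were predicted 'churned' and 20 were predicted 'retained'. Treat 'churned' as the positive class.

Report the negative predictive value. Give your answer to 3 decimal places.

NPV = TN/(TN+FN) = 20/(20+2) = 0.909

0.909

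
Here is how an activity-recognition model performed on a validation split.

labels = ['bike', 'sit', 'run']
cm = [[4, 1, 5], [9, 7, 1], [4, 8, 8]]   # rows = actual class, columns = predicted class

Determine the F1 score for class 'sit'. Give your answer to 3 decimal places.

F1 score = 2·TP/(2·TP+FP+FN).
sit: TP=7, FP=1+8=9, FN=9+1=10 → 14/33 = 0.4242

0.424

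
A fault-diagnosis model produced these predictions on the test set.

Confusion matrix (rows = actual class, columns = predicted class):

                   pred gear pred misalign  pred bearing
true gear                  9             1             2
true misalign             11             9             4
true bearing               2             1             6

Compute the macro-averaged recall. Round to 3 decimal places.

Per-class recall (TP/(TP+FN)):
  gear: TP=9, FN=1+2=3 → 9/12 = 0.7500
  misalign: TP=9, FN=11+4=15 → 9/24 = 0.3750
  bearing: TP=6, FN=2+1=3 → 6/9 = 0.6667
Macro-recall = mean = (0.7500 + 0.3750 + 0.6667) / 3 = 0.597

0.597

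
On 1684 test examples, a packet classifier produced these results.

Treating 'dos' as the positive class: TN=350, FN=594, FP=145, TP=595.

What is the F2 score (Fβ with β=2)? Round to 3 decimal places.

Fβ = (1+β²)·TP / ((1+β²)·TP + β²·FN + FP), with β²=4
= 5·595 / (5·595 + 4·594 + 145) = 0.541

0.541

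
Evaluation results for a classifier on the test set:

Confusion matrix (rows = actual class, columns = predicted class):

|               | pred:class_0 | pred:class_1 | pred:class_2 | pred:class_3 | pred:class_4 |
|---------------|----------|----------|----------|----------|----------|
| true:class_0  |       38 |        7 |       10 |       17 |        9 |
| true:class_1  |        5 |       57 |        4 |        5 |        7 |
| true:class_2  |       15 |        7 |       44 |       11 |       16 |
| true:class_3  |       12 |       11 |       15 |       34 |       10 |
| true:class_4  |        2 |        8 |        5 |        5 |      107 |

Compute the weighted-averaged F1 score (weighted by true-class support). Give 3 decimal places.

0.598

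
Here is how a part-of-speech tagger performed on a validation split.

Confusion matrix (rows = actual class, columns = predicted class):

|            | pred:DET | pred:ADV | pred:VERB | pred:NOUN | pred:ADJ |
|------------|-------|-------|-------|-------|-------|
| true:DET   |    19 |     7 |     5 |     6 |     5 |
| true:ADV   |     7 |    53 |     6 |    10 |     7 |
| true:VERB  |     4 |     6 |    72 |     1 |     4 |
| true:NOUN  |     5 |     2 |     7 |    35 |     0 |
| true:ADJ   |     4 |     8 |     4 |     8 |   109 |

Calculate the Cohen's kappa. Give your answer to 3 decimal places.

Observed agreement pₒ = trace/N = 288/394 = 0.7310
Expected agreement pₑ = Σ (rowᵢ·colᵢ)/N² = (42·39 + 83·76 + 87·94 + 49·60 + 133·125)/394² = 0.2299
κ = (pₒ − pₑ)/(1 − pₑ) = (0.7310 − 0.2299)/(1 − 0.2299) = 0.651

0.651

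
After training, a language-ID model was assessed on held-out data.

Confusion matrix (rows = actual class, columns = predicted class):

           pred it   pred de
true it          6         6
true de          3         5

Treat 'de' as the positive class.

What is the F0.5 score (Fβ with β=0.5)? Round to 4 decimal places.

Fβ = (1+β²)·TP / ((1+β²)·TP + β²·FN + FP), with β²=1/4
= 1.25·5 / (1.25·5 + 0.25·3 + 6) = 0.4808

0.4808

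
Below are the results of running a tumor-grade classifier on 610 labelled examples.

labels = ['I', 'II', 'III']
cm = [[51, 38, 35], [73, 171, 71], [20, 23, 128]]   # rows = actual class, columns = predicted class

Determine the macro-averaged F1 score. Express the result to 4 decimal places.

0.5460

Per-class F1 score (2·TP/(2·TP+FP+FN)):
  I: TP=51, FP=73+20=93, FN=38+35=73 → 102/268 = 0.38060
  II: TP=171, FP=38+23=61, FN=73+71=144 → 342/547 = 0.62523
  III: TP=128, FP=35+71=106, FN=20+23=43 → 256/405 = 0.63210
Macro-F1 score = mean = (0.38060 + 0.62523 + 0.63210) / 3 = 0.5460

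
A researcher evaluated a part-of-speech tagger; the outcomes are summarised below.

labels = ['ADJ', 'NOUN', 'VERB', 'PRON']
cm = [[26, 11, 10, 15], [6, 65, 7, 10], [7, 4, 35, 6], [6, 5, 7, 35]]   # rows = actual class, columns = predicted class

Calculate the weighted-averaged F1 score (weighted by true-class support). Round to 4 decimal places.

0.6283

Per-class F1 score (2·TP/(2·TP+FP+FN)):
  ADJ: TP=26, FP=6+7+6=19, FN=11+10+15=36 → 52/107 = 0.48598
  NOUN: TP=65, FP=11+4+5=20, FN=6+7+10=23 → 130/173 = 0.75145
  VERB: TP=35, FP=10+7+7=24, FN=7+4+6=17 → 70/111 = 0.63063
  PRON: TP=35, FP=15+10+6=31, FN=6+5+7=18 → 70/119 = 0.58824
Weighted-F1 score = Σ (supportᵢ/N)·F1 scoreᵢ with N=255: (62/255)·0.48598 + (88/255)·0.75145 + (52/255)·0.63063 + (53/255)·0.58824 = 0.6283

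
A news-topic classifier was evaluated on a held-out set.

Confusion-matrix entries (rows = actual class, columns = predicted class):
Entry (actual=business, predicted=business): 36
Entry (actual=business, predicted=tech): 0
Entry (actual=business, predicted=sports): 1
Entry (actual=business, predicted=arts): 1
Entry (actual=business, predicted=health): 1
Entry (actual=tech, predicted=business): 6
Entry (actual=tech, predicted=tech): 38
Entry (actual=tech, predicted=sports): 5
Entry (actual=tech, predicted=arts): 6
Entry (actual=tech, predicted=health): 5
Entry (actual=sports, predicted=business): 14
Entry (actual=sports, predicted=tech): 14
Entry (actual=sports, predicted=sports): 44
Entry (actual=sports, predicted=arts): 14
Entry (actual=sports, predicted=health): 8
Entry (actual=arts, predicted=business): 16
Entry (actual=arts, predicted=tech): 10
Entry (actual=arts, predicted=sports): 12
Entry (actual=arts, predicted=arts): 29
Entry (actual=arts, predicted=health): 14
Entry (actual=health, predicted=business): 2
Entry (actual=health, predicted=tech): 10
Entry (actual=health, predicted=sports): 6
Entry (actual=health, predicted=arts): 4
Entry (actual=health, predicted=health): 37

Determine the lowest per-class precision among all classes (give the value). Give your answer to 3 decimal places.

Per-class precision (TP/(TP+FP)):
  business: TP=36, FP=6+14+16+2=38 → 36/74 = 0.4865
  tech: TP=38, FP=0+14+10+10=34 → 38/72 = 0.5278
  sports: TP=44, FP=1+5+12+6=24 → 44/68 = 0.6471
  arts: TP=29, FP=1+6+14+4=25 → 29/54 = 0.5370
  health: TP=37, FP=1+5+8+14=28 → 37/65 = 0.5692
Lowest is class 'business' with precision = 0.486.

0.486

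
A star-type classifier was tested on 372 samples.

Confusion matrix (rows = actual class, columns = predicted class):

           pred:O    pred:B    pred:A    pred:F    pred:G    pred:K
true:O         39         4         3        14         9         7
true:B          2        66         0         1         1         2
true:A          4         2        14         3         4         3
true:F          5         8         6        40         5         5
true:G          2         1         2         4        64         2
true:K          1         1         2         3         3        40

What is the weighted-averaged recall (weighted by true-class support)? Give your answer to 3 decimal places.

0.707

Per-class recall (TP/(TP+FN)):
  O: TP=39, FN=4+3+14+9+7=37 → 39/76 = 0.5132
  B: TP=66, FN=2+0+1+1+2=6 → 66/72 = 0.9167
  A: TP=14, FN=4+2+3+4+3=16 → 14/30 = 0.4667
  F: TP=40, FN=5+8+6+5+5=29 → 40/69 = 0.5797
  G: TP=64, FN=2+1+2+4+2=11 → 64/75 = 0.8533
  K: TP=40, FN=1+1+2+3+3=10 → 40/50 = 0.8000
Weighted-recall = Σ (supportᵢ/N)·recallᵢ with N=372: (76/372)·0.5132 + (72/372)·0.9167 + (30/372)·0.4667 + (69/372)·0.5797 + (75/372)·0.8533 + (50/372)·0.8000 = 0.707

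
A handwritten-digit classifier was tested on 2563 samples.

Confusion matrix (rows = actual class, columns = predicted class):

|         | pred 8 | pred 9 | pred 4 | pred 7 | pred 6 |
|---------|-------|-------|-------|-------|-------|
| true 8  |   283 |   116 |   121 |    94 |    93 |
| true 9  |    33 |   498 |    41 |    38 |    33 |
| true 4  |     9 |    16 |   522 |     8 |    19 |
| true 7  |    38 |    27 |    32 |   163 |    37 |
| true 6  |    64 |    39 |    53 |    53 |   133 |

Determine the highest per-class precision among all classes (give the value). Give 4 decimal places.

Per-class precision (TP/(TP+FP)):
  8: TP=283, FP=33+9+38+64=144 → 283/427 = 0.66276
  9: TP=498, FP=116+16+27+39=198 → 498/696 = 0.71552
  4: TP=522, FP=121+41+32+53=247 → 522/769 = 0.67880
  7: TP=163, FP=94+38+8+53=193 → 163/356 = 0.45787
  6: TP=133, FP=93+33+19+37=182 → 133/315 = 0.42222
Highest is class '9' with precision = 0.7155.

0.7155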